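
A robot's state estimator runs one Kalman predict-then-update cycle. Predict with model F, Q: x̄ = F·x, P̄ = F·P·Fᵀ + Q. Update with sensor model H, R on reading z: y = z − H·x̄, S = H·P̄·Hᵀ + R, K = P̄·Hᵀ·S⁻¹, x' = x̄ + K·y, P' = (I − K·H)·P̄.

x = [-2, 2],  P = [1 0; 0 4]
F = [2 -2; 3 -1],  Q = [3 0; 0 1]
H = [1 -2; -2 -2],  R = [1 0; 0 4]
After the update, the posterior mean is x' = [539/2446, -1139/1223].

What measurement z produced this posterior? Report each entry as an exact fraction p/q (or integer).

x̄ = F·x = [-8, -8]
P̄ = F·P·Fᵀ + Q = [23 14; 14 14]
S = H·P̄·Hᵀ + R = [24 38; 38 264]
K = P̄·Hᵀ·S⁻¹ = [373/1223 -793/2446; -392/1223 -203/1223]
x' − x̄ = [20107/2446, 8645/1223] = K·y
y = (KᵀK)⁻¹·Kᵀ·(x' − x̄) = [-6, -31]
z = y + H·x̄ = [-6, -31] + [8, 32] = [2, 1]

z = [2, 1]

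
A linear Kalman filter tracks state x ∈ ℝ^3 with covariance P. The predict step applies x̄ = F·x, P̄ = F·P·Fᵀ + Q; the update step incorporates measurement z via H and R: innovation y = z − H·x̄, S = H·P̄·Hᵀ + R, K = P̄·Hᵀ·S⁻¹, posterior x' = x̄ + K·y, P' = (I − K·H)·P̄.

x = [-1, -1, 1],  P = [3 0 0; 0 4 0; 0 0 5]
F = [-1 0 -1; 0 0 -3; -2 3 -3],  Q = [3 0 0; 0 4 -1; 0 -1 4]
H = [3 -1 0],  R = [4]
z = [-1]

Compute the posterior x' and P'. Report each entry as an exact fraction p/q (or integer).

x̄ = F·x = [0, -3, -4]
P̄ = F·P·Fᵀ + Q = [11 15 21; 15 49 44; 21 44 97]
y = z − H·x̄ = [-4]
S = H·P̄·Hᵀ + R = [62]
K = P̄·Hᵀ·S⁻¹ = [9/31; -2/31; 19/62]
x' = x̄ + K·y = [-36/31, -85/31, -162/31]
P' = (I − K·H)·P̄ = [179/31 501/31 480/31; 501/31 1511/31 1402/31; 480/31 1402/31 5653/62]

x' = [-36/31, -85/31, -162/31]
P' = [179/31 501/31 480/31; 501/31 1511/31 1402/31; 480/31 1402/31 5653/62]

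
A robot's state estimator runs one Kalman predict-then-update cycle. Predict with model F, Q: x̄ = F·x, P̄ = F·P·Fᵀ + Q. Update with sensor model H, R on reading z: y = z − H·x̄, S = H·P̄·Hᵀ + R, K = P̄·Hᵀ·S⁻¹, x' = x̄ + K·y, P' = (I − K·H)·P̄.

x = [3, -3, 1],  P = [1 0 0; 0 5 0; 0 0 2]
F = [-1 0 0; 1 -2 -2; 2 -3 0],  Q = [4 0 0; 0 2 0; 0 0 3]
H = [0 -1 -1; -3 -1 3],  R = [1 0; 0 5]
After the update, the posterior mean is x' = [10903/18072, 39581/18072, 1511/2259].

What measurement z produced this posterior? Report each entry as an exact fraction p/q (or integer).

x̄ = F·x = [-3, 7, 15]
P̄ = F·P·Fᵀ + Q = [5 -1 -2; -1 31 32; -2 32 52]
S = H·P̄·Hᵀ + R = [148 -198; -198 387]
K = P̄·Hᵀ·S⁻¹ = [-311/2008 -1183/9036; -1213/2008 -1205/9036; -94/251 326/2259]
x' − x̄ = [65119/18072, -86923/18072, -32374/2259] = K·y
y = (KᵀK)⁻¹·Kᵀ·(x' − x̄) = [19, -50]
z = y + H·x̄ = [19, -50] + [-22, 47] = [-3, -3]

z = [-3, -3]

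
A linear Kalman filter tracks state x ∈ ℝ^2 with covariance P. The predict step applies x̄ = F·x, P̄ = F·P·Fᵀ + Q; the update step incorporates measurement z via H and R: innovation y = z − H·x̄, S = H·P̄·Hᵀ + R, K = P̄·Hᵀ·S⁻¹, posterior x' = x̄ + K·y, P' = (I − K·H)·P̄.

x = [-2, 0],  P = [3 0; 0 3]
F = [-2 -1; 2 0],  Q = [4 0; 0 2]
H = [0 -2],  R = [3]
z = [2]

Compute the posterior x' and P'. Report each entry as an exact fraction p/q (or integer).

x̄ = F·x = [4, -4]
P̄ = F·P·Fᵀ + Q = [19 -12; -12 14]
y = z − H·x̄ = [-6]
S = H·P̄·Hᵀ + R = [59]
K = P̄·Hᵀ·S⁻¹ = [24/59; -28/59]
x' = x̄ + K·y = [92/59, -68/59]
P' = (I − K·H)·P̄ = [545/59 -36/59; -36/59 42/59]

x' = [92/59, -68/59]
P' = [545/59 -36/59; -36/59 42/59]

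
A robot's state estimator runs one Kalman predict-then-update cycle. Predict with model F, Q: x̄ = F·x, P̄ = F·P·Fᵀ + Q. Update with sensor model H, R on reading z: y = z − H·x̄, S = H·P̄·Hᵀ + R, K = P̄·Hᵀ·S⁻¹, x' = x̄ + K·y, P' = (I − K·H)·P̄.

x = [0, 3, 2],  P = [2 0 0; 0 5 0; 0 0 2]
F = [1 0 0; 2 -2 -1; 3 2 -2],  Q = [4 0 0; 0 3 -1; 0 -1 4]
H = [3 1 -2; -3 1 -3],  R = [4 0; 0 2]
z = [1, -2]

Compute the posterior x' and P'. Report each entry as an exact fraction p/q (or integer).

x' = [68554/89943, -461641/89943, -162847/89943]
P' = [22006/89943 -96802/89943 -46756/89943; -96802/89943 1784506/89943 695812/89943; -46756/89943 695812/89943 292438/89943]

x̄ = F·x = [0, -8, 2]
P̄ = F·P·Fᵀ + Q = [6 4 6; 4 33 -5; 6 -5 50]
y = z − H·x̄ = [13, 12]
S = H·P̄·Hᵀ + R = [263 286; 286 653]
K = P̄·Hᵀ·S⁻¹ = [15682/89943 -11276/89943; 25619/89943 -6262/89943; -7333/89943 -20617/89943]
x' = x̄ + K·y = [68554/89943, -461641/89943, -162847/89943]
P' = (I − K·H)·P̄ = [22006/89943 -96802/89943 -46756/89943; -96802/89943 1784506/89943 695812/89943; -46756/89943 695812/89943 292438/89943]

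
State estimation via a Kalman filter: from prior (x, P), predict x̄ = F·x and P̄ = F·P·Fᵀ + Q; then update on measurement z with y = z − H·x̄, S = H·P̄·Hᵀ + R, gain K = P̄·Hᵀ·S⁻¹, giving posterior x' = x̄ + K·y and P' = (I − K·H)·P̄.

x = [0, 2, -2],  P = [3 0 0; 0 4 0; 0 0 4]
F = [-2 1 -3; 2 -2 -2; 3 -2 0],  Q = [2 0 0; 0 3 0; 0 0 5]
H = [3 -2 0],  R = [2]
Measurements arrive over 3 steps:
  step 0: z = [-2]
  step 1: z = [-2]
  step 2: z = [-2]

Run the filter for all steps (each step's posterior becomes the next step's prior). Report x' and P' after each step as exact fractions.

step 0: x̄ = F·x = [8, 0, -4]
step 0: P̄ = F·P·Fᵀ + Q = [54 4 -26; 4 47 34; -26 34 48]
step 0: y = z − H·x̄ = [-26]
step 0: S = H·P̄·Hᵀ + R = [628]
step 0: K = P̄·Hᵀ·S⁻¹ = [77/314; -41/314; -73/314]
step 0: x' = x̄ + K·y = [255/157, 533/157, 321/157]
step 0: P' = (I − K·H)·P̄ = [2549/157 3785/157 1539/157; 3785/157 5698/157 2345/157; 1539/157 2345/157 2207/157]
step 1: x̄ = F·x = [-940/157, -1198/157, -301/157]
step 1: P̄ = F·P·Fᵀ + Q = [25329/157 20662/157 24/157; 20662/157 18455/157 382/157; 24/157 382/157 1098/157]
step 1: y = z − H·x̄ = [110/157]
step 1: S = H·P̄·Hᵀ + R = [54151/157]
step 1: K = P̄·Hᵀ·S⁻¹ = [34663/54151; 25076/54151; -692/54151]
step 1: x' = x̄ + K·y = [-299930/54151, -395634/54151, -104303/54151]
step 1: P' = (I − K·H)·P̄ = [1083230/54151 1590182/54151 161060/54151; 1590182/54151 2360197/54151 242282/54151; 161060/54151 242282/54151 375662/54151]
step 2: x̄ = F·x = [517135/54151, 400014/54151, -108522/54151]
step 2: P̄ = F·P·Fᵀ + Q = [4300677/54151 3388758/54151 -84348/54151; 3388758/54151 3367129/54151 41116/54151; -84348/54151 41116/54151 378429/54151]
step 2: y = z − H·x̄ = [-859679/54151]
step 2: S = H·P̄·Hᵀ + R = [11617815/54151]
step 2: K = P̄·Hᵀ·S⁻¹ = [408301/774521; 3432016/11617815; -335276/11617815]
step 2: x' = x̄ + K·y = [914556/774521, 31335646/11617815, -17960126/11617815]
step 2: P' = (I − K·H)·P̄ = [15333402/774521 22591802/774521 1321568/774521; 22591802/774521 504883529/11617815 30070556/11617815; 1321568/774521 30070556/11617815 79114109/11617815]

step 0: x' = [255/157, 533/157, 321/157], P' = [2549/157 3785/157 1539/157; 3785/157 5698/157 2345/157; 1539/157 2345/157 2207/157]
step 1: x' = [-299930/54151, -395634/54151, -104303/54151], P' = [1083230/54151 1590182/54151 161060/54151; 1590182/54151 2360197/54151 242282/54151; 161060/54151 242282/54151 375662/54151]
step 2: x' = [914556/774521, 31335646/11617815, -17960126/11617815], P' = [15333402/774521 22591802/774521 1321568/774521; 22591802/774521 504883529/11617815 30070556/11617815; 1321568/774521 30070556/11617815 79114109/11617815]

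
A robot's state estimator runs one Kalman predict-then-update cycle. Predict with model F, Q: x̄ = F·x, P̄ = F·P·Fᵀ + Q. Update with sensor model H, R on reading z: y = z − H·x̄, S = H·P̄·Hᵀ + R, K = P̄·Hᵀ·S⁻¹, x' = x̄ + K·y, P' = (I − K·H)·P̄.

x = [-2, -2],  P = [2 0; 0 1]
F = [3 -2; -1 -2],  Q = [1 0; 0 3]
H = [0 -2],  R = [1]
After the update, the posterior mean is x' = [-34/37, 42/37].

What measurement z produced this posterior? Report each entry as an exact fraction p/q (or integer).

x̄ = F·x = [-2, 6]
P̄ = F·P·Fᵀ + Q = [23 -2; -2 9]
S = H·P̄·Hᵀ + R = [37]
K = P̄·Hᵀ·S⁻¹ = [4/37; -18/37]
x' − x̄ = [40/37, -180/37] = K·y
y = (KᵀK)⁻¹·Kᵀ·(x' − x̄) = [10]
z = y + H·x̄ = [10] + [-12] = [-2]

z = [-2]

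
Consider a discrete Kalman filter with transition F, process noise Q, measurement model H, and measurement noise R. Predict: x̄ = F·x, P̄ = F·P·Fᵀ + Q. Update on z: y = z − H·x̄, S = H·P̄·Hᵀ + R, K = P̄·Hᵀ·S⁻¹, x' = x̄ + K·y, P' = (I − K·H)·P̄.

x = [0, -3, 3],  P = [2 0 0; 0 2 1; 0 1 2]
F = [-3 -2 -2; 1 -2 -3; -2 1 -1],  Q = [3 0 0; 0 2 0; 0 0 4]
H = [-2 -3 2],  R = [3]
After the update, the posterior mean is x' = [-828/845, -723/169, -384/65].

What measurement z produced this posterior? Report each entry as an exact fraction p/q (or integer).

x̄ = F·x = [0, -3, -6]
P̄ = F·P·Fᵀ + Q = [45 24 12; 24 42 -3; 12 -3 14]
S = H·P̄·Hᵀ + R = [845]
K = P̄·Hᵀ·S⁻¹ = [-138/845; -36/169; 1/65]
x' − x̄ = [-828/845, -216/169, 6/65] = K·y
y = (KᵀK)⁻¹·Kᵀ·(x' − x̄) = [6]
z = y + H·x̄ = [6] + [-3] = [3]

z = [3]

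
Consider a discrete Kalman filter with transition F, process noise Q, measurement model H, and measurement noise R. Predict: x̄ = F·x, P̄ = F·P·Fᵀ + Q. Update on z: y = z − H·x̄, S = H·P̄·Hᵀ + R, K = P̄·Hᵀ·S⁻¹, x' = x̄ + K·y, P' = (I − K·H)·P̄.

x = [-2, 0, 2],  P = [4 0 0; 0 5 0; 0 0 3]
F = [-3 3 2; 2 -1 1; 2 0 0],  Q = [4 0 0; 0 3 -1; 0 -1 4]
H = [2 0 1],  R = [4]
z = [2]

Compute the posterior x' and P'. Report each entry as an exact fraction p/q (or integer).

x̄ = F·x = [10, -2, -4]
P̄ = F·P·Fᵀ + Q = [97 -33 -24; -33 27 15; -24 15 20]
y = z − H·x̄ = [-14]
S = H·P̄·Hᵀ + R = [316]
K = P̄·Hᵀ·S⁻¹ = [85/158; -51/316; -7/79]
x' = x̄ + K·y = [195/79, 41/158, -218/79]
P' = (I − K·H)·P̄ = [438/79 -879/158 -706/79; -879/158 5931/316 828/79; -706/79 828/79 1384/79]

x' = [195/79, 41/158, -218/79]
P' = [438/79 -879/158 -706/79; -879/158 5931/316 828/79; -706/79 828/79 1384/79]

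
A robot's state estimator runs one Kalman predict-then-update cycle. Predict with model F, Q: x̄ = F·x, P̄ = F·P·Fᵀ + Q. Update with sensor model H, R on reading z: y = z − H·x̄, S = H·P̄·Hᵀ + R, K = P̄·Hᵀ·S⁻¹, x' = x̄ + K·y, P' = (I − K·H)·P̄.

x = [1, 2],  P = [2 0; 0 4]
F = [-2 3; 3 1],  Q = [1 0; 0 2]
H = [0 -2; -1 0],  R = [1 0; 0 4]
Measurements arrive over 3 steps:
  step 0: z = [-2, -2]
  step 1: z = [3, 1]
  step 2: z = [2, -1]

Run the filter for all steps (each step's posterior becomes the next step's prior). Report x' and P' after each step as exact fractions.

step 0: x' = [106/49, 101/97], P' = [180/49 0; 0 24/97]
step 1: x' = [2628105/2064967, -8371949/6194901], P' = [4654316/2064967 -134976/2064967; -134976/2064967 1522678/6194901]
step 2: x' = [-167959803/118418365, -24884400/23683673], P' = [11491275948/5091989695 -65635320/1018397939; -65635320/1018397939 249330008/1018397939]

step 0: x̄ = F·x = [4, 5]
step 0: P̄ = F·P·Fᵀ + Q = [45 0; 0 24]
step 0: y = z − H·x̄ = [8, 2]
step 0: S = H·P̄·Hᵀ + R = [97 0; 0 49]
step 0: K = P̄·Hᵀ·S⁻¹ = [0 -45/49; -48/97 0]
step 0: x' = x̄ + K·y = [106/49, 101/97]
step 0: P' = (I − K·H)·P̄ = [180/49 0; 0 24/97]
step 1: x̄ = F·x = [-5717/4753, 35795/4753]
step 1: P̄ = F·P·Fᵀ + Q = [85177/4753 -101232/4753; -101232/4753 167822/4753]
step 1: y = z − H·x̄ = [85849/4753, -964/4753]
step 1: S = H·P̄·Hᵀ + R = [676041/4753 -202464/4753; -202464/4753 104189/4753]
step 1: K = P̄·Hᵀ·S⁻¹ = [269952/2064967 -1163579/2064967; -3045356/6194901 33744/2064967]
step 1: x' = x̄ + K·y = [2628105/2064967, -8371949/6194901]
step 1: P' = (I − K·H)·P̄ = [4654316/2064967 -134976/2064967; -134976/2064967 1522678/6194901]
step 2: x̄ = F·x = [-13628159/2064967, 15280996/6194901]
step 2: P̄ = F·P·Fᵀ + Q = [26869977/2064967 -27348050/2064967; -27348050/2064967 137149444/6194901]
step 2: y = z − H·x̄ = [42951794/6194901, -15693126/2064967]
step 2: S = H·P̄·Hᵀ + R = [554792677/6194901 -54696100/2064967; -54696100/2064967 35129845/2064967]
step 2: K = P̄·Hᵀ·S⁻¹ = [131270640/1018397939 -2872818987/5091989695; -498660016/1018397939 16408830/1018397939]
step 2: x' = x̄ + K·y = [-167959803/118418365, -24884400/23683673]
step 2: P' = (I − K·H)·P̄ = [11491275948/5091989695 -65635320/1018397939; -65635320/1018397939 249330008/1018397939]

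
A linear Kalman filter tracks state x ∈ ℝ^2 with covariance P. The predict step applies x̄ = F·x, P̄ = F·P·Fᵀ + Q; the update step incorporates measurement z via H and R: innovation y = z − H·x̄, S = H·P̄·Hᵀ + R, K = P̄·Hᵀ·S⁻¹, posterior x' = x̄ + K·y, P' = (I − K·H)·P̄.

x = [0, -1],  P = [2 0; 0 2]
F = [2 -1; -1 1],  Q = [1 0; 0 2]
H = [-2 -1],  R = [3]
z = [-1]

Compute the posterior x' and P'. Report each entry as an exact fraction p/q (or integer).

x̄ = F·x = [1, -1]
P̄ = F·P·Fᵀ + Q = [11 -6; -6 6]
y = z − H·x̄ = [0]
S = H·P̄·Hᵀ + R = [29]
K = P̄·Hᵀ·S⁻¹ = [-16/29; 6/29]
x' = x̄ + K·y = [1, -1]
P' = (I − K·H)·P̄ = [63/29 -78/29; -78/29 138/29]

x' = [1, -1]
P' = [63/29 -78/29; -78/29 138/29]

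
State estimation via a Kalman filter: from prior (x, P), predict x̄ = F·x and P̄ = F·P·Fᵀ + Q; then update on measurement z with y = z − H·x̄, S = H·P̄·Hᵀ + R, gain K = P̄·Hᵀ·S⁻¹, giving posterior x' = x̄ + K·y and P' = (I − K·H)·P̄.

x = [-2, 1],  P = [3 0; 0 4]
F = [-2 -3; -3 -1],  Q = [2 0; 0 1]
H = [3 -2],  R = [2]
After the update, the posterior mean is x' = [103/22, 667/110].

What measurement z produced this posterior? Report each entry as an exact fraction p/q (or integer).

z = [2]

x̄ = F·x = [1, 5]
P̄ = F·P·Fᵀ + Q = [50 30; 30 32]
S = H·P̄·Hᵀ + R = [220]
K = P̄·Hᵀ·S⁻¹ = [9/22; 13/110]
x' − x̄ = [81/22, 117/110] = K·y
y = (KᵀK)⁻¹·Kᵀ·(x' − x̄) = [9]
z = y + H·x̄ = [9] + [-7] = [2]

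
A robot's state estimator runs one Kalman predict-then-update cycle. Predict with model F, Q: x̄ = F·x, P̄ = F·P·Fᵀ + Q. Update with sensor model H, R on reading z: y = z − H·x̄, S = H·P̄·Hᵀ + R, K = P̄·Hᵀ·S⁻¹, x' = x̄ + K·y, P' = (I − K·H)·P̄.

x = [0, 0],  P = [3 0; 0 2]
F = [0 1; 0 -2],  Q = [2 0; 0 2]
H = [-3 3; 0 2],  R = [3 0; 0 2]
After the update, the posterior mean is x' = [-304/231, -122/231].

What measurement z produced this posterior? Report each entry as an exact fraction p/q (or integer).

x̄ = F·x = [0, 0]
P̄ = F·P·Fᵀ + Q = [4 -4; -4 10]
S = H·P̄·Hᵀ + R = [201 84; 84 42]
K = P̄·Hᵀ·S⁻¹ = [-8/33 68/231; 2/33 82/231]
x' − x̄ = [-304/231, -122/231] = K·y
y = (KᵀK)⁻¹·Kᵀ·(x' − x̄) = [3, -2]
z = y + H·x̄ = [3, -2] + [0, 0] = [3, -2]

z = [3, -2]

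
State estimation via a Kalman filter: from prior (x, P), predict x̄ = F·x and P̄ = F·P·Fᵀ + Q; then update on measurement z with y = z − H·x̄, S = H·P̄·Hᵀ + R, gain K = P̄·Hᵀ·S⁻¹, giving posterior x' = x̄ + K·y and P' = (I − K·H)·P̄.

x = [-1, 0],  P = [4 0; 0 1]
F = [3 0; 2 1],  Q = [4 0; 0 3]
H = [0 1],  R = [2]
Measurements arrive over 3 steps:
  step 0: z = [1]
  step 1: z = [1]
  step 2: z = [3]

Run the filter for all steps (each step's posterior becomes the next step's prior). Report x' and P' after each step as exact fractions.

step 0: x̄ = F·x = [-3, -2]
step 0: P̄ = F·P·Fᵀ + Q = [40 24; 24 20]
step 0: y = z − H·x̄ = [3]
step 0: S = H·P̄·Hᵀ + R = [22]
step 0: K = P̄·Hᵀ·S⁻¹ = [12/11; 10/11]
step 0: x' = x̄ + K·y = [3/11, 8/11]
step 0: P' = (I − K·H)·P̄ = [152/11 24/11; 24/11 20/11]
step 1: x̄ = F·x = [9/11, 14/11]
step 1: P̄ = F·P·Fᵀ + Q = [1412/11 984/11; 984/11 757/11]
step 1: y = z − H·x̄ = [-3/11]
step 1: S = H·P̄·Hᵀ + R = [779/11]
step 1: K = P̄·Hᵀ·S⁻¹ = [24/19; 757/779]
step 1: x' = x̄ + K·y = [9/19, 785/779]
step 1: P' = (I − K·H)·P̄ = [292/19 48/19; 48/19 1514/779]
step 2: x̄ = F·x = [27/19, 1523/779]
step 2: P̄ = F·P·Fᵀ + Q = [2704/19 1896/19; 1896/19 59611/779]
step 2: y = z − H·x̄ = [814/779]
step 2: S = H·P̄·Hᵀ + R = [61169/779]
step 2: K = P̄·Hᵀ·S⁻¹ = [77736/61169; 59611/61169]
step 2: x' = x̄ + K·y = [168153/61169, 181879/61169]
step 2: P' = (I − K·H)·P̄ = [948080/61169 155472/61169; 155472/61169 119222/61169]

step 0: x' = [3/11, 8/11], P' = [152/11 24/11; 24/11 20/11]
step 1: x' = [9/19, 785/779], P' = [292/19 48/19; 48/19 1514/779]
step 2: x' = [168153/61169, 181879/61169], P' = [948080/61169 155472/61169; 155472/61169 119222/61169]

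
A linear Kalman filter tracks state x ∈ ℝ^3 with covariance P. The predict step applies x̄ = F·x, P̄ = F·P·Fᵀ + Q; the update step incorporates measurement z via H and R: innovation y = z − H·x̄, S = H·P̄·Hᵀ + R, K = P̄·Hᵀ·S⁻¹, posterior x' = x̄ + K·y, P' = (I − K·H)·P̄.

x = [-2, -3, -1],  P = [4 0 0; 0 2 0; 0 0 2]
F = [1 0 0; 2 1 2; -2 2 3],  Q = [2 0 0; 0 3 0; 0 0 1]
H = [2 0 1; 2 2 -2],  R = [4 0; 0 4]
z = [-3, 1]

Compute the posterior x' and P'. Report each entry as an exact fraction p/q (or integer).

x' = [787/4280, -6481/1712, -863/214]
P' = [949/1070 -811/428 -130/107; -811/428 6805/856 609/107; -130/107 609/107 524/107]

x̄ = F·x = [-2, -9, -5]
P̄ = F·P·Fᵀ + Q = [6 8 -8; 8 29 0; -8 0 43]
y = z − H·x̄ = [6, 13]
S = H·P̄·Hᵀ + R = [39 -14; -14 444]
K = P̄·Hᵀ·S⁻¹ = [299/2140 443/4280; 407/856 311/1712; 66/107 -45/214]
x' = x̄ + K·y = [787/4280, -6481/1712, -863/214]
P' = (I − K·H)·P̄ = [949/1070 -811/428 -130/107; -811/428 6805/856 609/107; -130/107 609/107 524/107]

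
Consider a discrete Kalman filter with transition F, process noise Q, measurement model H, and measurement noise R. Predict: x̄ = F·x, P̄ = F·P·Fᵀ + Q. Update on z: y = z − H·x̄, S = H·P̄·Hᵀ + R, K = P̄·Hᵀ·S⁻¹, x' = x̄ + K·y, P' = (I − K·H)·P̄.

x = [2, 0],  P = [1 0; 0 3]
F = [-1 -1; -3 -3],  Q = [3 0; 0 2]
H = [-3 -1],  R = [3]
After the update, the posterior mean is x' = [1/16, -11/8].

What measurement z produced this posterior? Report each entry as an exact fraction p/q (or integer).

x̄ = F·x = [-2, -6]
P̄ = F·P·Fᵀ + Q = [7 12; 12 38]
S = H·P̄·Hᵀ + R = [176]
K = P̄·Hᵀ·S⁻¹ = [-3/16; -37/88]
x' − x̄ = [33/16, 37/8] = K·y
y = (KᵀK)⁻¹·Kᵀ·(x' − x̄) = [-11]
z = y + H·x̄ = [-11] + [12] = [1]

z = [1]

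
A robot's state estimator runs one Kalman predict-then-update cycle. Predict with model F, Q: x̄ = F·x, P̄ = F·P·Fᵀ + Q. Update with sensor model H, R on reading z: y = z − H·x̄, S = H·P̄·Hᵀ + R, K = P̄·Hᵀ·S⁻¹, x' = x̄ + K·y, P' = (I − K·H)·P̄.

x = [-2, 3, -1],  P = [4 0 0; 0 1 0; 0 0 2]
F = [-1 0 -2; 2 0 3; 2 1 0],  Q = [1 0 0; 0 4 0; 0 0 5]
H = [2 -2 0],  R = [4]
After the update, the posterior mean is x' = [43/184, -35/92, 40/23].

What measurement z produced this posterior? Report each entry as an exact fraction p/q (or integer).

z = [1]

x̄ = F·x = [4, -7, -1]
P̄ = F·P·Fᵀ + Q = [13 -20 -8; -20 38 16; -8 16 22]
S = H·P̄·Hᵀ + R = [368]
K = P̄·Hᵀ·S⁻¹ = [33/184; -29/92; -3/23]
x' − x̄ = [-693/184, 609/92, 63/23] = K·y
y = (KᵀK)⁻¹·Kᵀ·(x' − x̄) = [-21]
z = y + H·x̄ = [-21] + [22] = [1]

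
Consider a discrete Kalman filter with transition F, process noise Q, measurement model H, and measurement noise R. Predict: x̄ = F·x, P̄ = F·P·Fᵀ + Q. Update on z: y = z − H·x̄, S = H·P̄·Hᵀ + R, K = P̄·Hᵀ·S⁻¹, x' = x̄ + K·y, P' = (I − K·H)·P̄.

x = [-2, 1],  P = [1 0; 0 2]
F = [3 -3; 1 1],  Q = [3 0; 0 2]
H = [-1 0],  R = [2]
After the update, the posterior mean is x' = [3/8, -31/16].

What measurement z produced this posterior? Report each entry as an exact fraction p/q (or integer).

x̄ = F·x = [-9, -1]
P̄ = F·P·Fᵀ + Q = [30 -3; -3 5]
S = H·P̄·Hᵀ + R = [32]
K = P̄·Hᵀ·S⁻¹ = [-15/16; 3/32]
x' − x̄ = [75/8, -15/16] = K·y
y = (KᵀK)⁻¹·Kᵀ·(x' − x̄) = [-10]
z = y + H·x̄ = [-10] + [9] = [-1]

z = [-1]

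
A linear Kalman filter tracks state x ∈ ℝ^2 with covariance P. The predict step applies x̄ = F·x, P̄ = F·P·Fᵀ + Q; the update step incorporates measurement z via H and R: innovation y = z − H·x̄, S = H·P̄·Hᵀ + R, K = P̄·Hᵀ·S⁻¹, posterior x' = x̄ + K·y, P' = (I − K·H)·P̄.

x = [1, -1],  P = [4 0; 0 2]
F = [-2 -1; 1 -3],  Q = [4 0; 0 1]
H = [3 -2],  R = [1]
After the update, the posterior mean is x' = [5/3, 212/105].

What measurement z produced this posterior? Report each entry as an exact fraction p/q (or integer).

x̄ = F·x = [-1, 4]
P̄ = F·P·Fᵀ + Q = [22 -2; -2 23]
S = H·P̄·Hᵀ + R = [315]
K = P̄·Hᵀ·S⁻¹ = [2/9; -52/315]
x' − x̄ = [8/3, -208/105] = K·y
y = (KᵀK)⁻¹·Kᵀ·(x' − x̄) = [12]
z = y + H·x̄ = [12] + [-11] = [1]

z = [1]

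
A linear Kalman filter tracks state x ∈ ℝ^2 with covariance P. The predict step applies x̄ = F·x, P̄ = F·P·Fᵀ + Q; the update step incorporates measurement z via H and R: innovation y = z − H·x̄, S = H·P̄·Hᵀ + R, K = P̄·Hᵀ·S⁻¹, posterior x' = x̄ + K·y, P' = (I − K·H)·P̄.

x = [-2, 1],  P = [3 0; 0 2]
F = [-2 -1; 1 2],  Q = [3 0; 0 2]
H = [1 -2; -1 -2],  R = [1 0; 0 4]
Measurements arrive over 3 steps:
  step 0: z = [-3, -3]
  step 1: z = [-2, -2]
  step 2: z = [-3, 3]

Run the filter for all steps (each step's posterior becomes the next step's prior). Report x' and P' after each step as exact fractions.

step 0: x' = [519/2405, 3768/2405], P' = [2488/2405 686/2405; 686/2405 657/2405]
step 1: x' = [26118/396913, 434957/396913], P' = [365928/396913 93888/396913; 93888/396913 99010/396913]
step 2: x' = [-520255591/237327173, 90798784/237327173], P' = [218360732/237327173 56156140/237327173; 56156140/237327173 59186554/237327173]

step 0: x̄ = F·x = [3, 0]
step 0: P̄ = F·P·Fᵀ + Q = [17 -10; -10 13]
step 0: y = z − H·x̄ = [-6, 0]
step 0: S = H·P̄·Hᵀ + R = [110 35; 35 33]
step 0: K = P̄·Hᵀ·S⁻¹ = [1116/2405 -193/481; -628/2405 -100/481]
step 0: x' = x̄ + K·y = [519/2405, 3768/2405]
step 0: P' = (I − K·H)·P̄ = [2488/2405 686/2405; 686/2405 657/2405]
step 1: x̄ = F·x = [-4806/2405, 1611/481]
step 1: P̄ = F·P·Fᵀ + Q = [20568/2405 -1944/481; -1944/481 2534/481]
step 1: y = z − H·x̄ = [16106/2405, 6494/2405]
step 1: S = H·P̄·Hᵀ + R = [112533/2405 30112/2405; 30112/2405 41988/2405]
step 1: K = P̄·Hᵀ·S⁻¹ = [178152/396913 -138426/396913; -104132/396913 -72977/396913]
step 1: x' = x̄ + K·y = [26118/396913, 434957/396913]
step 1: P' = (I − K·H)·P̄ = [365928/396913 93888/396913; 93888/396913 99010/396913]
step 2: x̄ = F·x = [-487193/396913, 896032/396913]
step 2: P̄ = F·P·Fᵀ + Q = [3129013/396913 -1399316/396913; -1399316/396913 1931346/396913]
step 2: y = z − H·x̄ = [1088518/396913, 2495610/396913]
step 2: S = H·P̄·Hᵀ + R = [16848574/396913 4596371/396913; 4596371/396913 6844785/396913]
step 2: K = P̄·Hᵀ·S⁻¹ = [106048452/237327173 -82668253/237327173; -62216968/237327173 -43632312/237327173]
step 2: x' = x̄ + K·y = [-520255591/237327173, 90798784/237327173]
step 2: P' = (I − K·H)·P̄ = [218360732/237327173 56156140/237327173; 56156140/237327173 59186554/237327173]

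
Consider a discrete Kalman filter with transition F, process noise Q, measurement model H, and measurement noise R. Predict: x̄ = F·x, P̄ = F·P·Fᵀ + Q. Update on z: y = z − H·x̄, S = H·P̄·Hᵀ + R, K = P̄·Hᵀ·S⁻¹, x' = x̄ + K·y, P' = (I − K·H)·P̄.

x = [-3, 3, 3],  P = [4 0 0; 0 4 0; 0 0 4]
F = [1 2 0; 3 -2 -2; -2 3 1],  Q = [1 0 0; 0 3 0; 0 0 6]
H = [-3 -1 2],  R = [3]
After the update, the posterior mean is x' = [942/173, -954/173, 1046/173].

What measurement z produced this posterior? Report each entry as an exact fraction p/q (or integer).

z = [1]

x̄ = F·x = [3, -21, 18]
P̄ = F·P·Fᵀ + Q = [21 -4 16; -4 71 -56; 16 -56 62]
S = H·P̄·Hᵀ + R = [519]
K = P̄·Hᵀ·S⁻¹ = [-9/173; -57/173; 44/173]
x' − x̄ = [423/173, 2679/173, -2068/173] = K·y
y = (KᵀK)⁻¹·Kᵀ·(x' − x̄) = [-47]
z = y + H·x̄ = [-47] + [48] = [1]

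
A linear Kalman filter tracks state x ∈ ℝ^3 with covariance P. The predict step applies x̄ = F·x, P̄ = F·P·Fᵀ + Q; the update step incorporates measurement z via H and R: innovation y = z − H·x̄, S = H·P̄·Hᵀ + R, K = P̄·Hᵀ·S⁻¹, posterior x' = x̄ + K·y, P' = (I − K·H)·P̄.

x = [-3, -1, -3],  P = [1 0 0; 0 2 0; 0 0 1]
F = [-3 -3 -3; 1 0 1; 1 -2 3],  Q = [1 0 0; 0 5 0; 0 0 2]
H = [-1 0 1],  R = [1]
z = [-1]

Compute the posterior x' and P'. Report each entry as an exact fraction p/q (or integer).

x̄ = F·x = [21, -6, -10]
P̄ = F·P·Fᵀ + Q = [37 -6 0; -6 7 4; 0 4 20]
y = z − H·x̄ = [30]
S = H·P̄·Hᵀ + R = [58]
K = P̄·Hᵀ·S⁻¹ = [-37/58; 5/29; 10/29]
x' = x̄ + K·y = [54/29, -24/29, 10/29]
P' = (I − K·H)·P̄ = [777/58 11/29 370/29; 11/29 153/29 16/29; 370/29 16/29 380/29]

x' = [54/29, -24/29, 10/29]
P' = [777/58 11/29 370/29; 11/29 153/29 16/29; 370/29 16/29 380/29]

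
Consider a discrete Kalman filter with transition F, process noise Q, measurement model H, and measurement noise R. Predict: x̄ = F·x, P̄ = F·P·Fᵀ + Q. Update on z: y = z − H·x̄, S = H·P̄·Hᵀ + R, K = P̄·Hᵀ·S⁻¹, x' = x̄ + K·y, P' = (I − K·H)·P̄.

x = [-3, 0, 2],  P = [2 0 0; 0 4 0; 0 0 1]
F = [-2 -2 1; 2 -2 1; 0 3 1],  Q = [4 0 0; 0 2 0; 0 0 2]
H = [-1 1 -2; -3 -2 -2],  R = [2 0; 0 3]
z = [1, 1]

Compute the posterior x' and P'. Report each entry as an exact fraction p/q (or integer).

x' = [34033/15998, -21553/15998, -33771/15998]
P' = [70008/7999 -43835/7999 -57328/7999; -43835/7999 31724/7999 35401/7999; -57328/7999 35401/7999 49334/7999]

x̄ = F·x = [8, -4, 2]
P̄ = F·P·Fᵀ + Q = [29 9 -23; 9 27 -23; -23 -23 39]
y = z − H·x̄ = [17, 21]
S = H·P̄·Hᵀ + R = [196 -50; -50 176]
K = P̄·Hᵀ·S⁻¹ = [813/15998 -2566/7999; 4757/15998 -915/7999; -5939/15998 838/7999]
x' = x̄ + K·y = [34033/15998, -21553/15998, -33771/15998]
P' = (I − K·H)·P̄ = [70008/7999 -43835/7999 -57328/7999; -43835/7999 31724/7999 35401/7999; -57328/7999 35401/7999 49334/7999]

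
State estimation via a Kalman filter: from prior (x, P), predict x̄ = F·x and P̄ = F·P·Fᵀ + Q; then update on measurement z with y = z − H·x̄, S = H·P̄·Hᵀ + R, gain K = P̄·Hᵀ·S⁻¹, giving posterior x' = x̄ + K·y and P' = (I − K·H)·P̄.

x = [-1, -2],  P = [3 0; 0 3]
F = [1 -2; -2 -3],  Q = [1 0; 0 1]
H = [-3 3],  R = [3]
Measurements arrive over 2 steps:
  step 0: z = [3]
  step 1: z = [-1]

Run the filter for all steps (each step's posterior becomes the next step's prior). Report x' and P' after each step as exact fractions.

step 0: x' = [339/97, 440/97], P' = [1504/97 1500/97; 1500/97 1528/97]
step 1: x' = [-144389/72871, -170104/72871], P' = [193068/72871 199015/72871; 199015/72871 229220/72871]

step 0: x̄ = F·x = [3, 8]
step 0: P̄ = F·P·Fᵀ + Q = [16 12; 12 40]
step 0: y = z − H·x̄ = [-12]
step 0: S = H·P̄·Hᵀ + R = [291]
step 0: K = P̄·Hᵀ·S⁻¹ = [-4/97; 28/97]
step 0: x' = x̄ + K·y = [339/97, 440/97]
step 0: P' = (I − K·H)·P̄ = [1504/97 1500/97; 1500/97 1528/97]
step 1: x̄ = F·x = [-541/97, -1998/97]
step 1: P̄ = F·P·Fᵀ + Q = [1713/97 7660/97; 7660/97 37865/97]
step 1: y = z − H·x̄ = [4274/97]
step 1: S = H·P̄·Hᵀ + R = [218613/97]
step 1: K = P̄·Hᵀ·S⁻¹ = [5947/72871; 30205/72871]
step 1: x' = x̄ + K·y = [-144389/72871, -170104/72871]
step 1: P' = (I − K·H)·P̄ = [193068/72871 199015/72871; 199015/72871 229220/72871]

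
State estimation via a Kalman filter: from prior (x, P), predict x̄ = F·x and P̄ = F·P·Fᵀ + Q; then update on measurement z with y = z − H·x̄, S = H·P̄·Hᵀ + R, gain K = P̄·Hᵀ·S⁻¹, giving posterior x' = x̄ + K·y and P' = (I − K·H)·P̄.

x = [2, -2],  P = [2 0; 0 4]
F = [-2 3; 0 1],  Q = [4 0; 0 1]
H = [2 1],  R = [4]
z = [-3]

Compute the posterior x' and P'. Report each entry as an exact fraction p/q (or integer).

x̄ = F·x = [-10, -2]
P̄ = F·P·Fᵀ + Q = [48 12; 12 5]
y = z − H·x̄ = [19]
S = H·P̄·Hᵀ + R = [249]
K = P̄·Hᵀ·S⁻¹ = [36/83; 29/249]
x' = x̄ + K·y = [-146/83, 53/249]
P' = (I − K·H)·P̄ = [96/83 -48/83; -48/83 404/249]

x' = [-146/83, 53/249]
P' = [96/83 -48/83; -48/83 404/249]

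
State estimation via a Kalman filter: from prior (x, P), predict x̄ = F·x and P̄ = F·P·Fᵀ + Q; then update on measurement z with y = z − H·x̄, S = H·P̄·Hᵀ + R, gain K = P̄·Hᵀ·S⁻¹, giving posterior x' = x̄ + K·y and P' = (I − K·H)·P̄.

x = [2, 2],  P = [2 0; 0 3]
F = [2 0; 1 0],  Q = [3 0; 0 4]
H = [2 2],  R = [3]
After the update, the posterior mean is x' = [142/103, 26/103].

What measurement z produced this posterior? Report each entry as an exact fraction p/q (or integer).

z = [3]

x̄ = F·x = [4, 2]
P̄ = F·P·Fᵀ + Q = [11 4; 4 6]
S = H·P̄·Hᵀ + R = [103]
K = P̄·Hᵀ·S⁻¹ = [30/103; 20/103]
x' − x̄ = [-270/103, -180/103] = K·y
y = (KᵀK)⁻¹·Kᵀ·(x' − x̄) = [-9]
z = y + H·x̄ = [-9] + [12] = [3]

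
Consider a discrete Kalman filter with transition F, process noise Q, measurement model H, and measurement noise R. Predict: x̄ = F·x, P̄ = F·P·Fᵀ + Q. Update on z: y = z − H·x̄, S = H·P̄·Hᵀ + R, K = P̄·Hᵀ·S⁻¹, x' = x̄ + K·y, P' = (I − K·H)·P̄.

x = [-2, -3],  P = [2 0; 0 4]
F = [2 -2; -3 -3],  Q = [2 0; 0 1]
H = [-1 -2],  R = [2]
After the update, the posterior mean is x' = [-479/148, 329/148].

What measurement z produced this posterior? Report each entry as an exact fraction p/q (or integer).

x̄ = F·x = [2, 15]
P̄ = F·P·Fᵀ + Q = [26 12; 12 55]
S = H·P̄·Hᵀ + R = [296]
K = P̄·Hᵀ·S⁻¹ = [-25/148; -61/148]
x' − x̄ = [-775/148, -1891/148] = K·y
y = (KᵀK)⁻¹·Kᵀ·(x' − x̄) = [31]
z = y + H·x̄ = [31] + [-32] = [-1]

z = [-1]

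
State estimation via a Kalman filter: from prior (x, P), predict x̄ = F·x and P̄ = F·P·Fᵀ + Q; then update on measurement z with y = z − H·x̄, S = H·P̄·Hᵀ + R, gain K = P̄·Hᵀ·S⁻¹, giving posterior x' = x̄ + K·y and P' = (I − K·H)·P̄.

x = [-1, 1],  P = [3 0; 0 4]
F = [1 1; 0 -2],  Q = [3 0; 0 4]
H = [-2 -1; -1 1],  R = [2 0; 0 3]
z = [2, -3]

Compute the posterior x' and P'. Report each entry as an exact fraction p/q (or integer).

x̄ = F·x = [0, -2]
P̄ = F·P·Fᵀ + Q = [10 -8; -8 20]
y = z − H·x̄ = [0, -1]
S = H·P̄·Hᵀ + R = [30 8; 8 49]
K = P̄·Hᵀ·S⁻¹ = [-6/19 -6/19; -210/703 436/703]
x' = x̄ + K·y = [6/19, -1842/703]
P' = (I − K·H)·P̄ = [10/19 -8/19; -8/19 1012/703]

x' = [6/19, -1842/703]
P' = [10/19 -8/19; -8/19 1012/703]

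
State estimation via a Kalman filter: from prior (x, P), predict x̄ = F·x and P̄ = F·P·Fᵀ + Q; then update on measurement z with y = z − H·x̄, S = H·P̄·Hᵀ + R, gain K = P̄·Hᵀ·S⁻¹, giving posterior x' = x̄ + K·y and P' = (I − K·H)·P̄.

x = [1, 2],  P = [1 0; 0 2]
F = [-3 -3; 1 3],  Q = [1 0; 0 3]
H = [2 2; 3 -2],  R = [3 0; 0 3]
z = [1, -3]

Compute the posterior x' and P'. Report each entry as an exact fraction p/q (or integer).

x̄ = F·x = [-9, 7]
P̄ = F·P·Fᵀ + Q = [28 -21; -21 22]
y = z − H·x̄ = [5, 38]
S = H·P̄·Hᵀ + R = [35 38; 38 595]
K = P̄·Hᵀ·S⁻¹ = [3542/19381 3878/19381; 5256/19381 -3821/19381]
x' = x̄ + K·y = [-9355/19381, 16749/19381]
P' = (I − K·H)·P̄ = [4452/19381 861/19381; 861/19381 7023/19381]

x' = [-9355/19381, 16749/19381]
P' = [4452/19381 861/19381; 861/19381 7023/19381]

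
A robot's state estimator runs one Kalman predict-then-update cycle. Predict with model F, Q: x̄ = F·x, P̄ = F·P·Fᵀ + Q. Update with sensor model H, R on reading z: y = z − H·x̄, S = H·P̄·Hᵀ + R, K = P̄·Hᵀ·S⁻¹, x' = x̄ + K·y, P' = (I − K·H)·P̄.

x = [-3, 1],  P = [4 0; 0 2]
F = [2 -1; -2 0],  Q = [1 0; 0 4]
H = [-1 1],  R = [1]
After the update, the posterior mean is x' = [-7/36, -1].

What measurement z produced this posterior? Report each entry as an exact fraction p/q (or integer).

z = [-1]

x̄ = F·x = [-7, 6]
P̄ = F·P·Fᵀ + Q = [19 -16; -16 20]
S = H·P̄·Hᵀ + R = [72]
K = P̄·Hᵀ·S⁻¹ = [-35/72; 1/2]
x' − x̄ = [245/36, -7] = K·y
y = (KᵀK)⁻¹·Kᵀ·(x' − x̄) = [-14]
z = y + H·x̄ = [-14] + [13] = [-1]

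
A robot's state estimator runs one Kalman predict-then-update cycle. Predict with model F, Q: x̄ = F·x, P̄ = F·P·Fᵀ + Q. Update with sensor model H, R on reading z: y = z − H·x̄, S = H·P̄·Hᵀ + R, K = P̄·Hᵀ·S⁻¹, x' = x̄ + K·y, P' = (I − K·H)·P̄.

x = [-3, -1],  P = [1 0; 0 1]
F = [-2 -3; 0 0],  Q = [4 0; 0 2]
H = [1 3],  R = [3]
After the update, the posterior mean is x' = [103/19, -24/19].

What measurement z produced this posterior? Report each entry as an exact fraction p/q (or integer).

x̄ = F·x = [9, 0]
P̄ = F·P·Fᵀ + Q = [17 0; 0 2]
S = H·P̄·Hᵀ + R = [38]
K = P̄·Hᵀ·S⁻¹ = [17/38; 3/19]
x' − x̄ = [-68/19, -24/19] = K·y
y = (KᵀK)⁻¹·Kᵀ·(x' − x̄) = [-8]
z = y + H·x̄ = [-8] + [9] = [1]

z = [1]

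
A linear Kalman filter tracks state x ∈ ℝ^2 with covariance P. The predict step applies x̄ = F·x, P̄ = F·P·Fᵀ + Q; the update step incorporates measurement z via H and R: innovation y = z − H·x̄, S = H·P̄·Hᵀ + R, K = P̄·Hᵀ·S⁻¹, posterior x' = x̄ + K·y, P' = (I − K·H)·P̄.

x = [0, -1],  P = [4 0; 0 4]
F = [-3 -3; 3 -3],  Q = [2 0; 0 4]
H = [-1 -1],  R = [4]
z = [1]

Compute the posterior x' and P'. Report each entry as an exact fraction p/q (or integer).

x' = [-4/11, -5/11]
P' = [2960/77 -2812/77; -2812/77 2964/77]

x̄ = F·x = [3, 3]
P̄ = F·P·Fᵀ + Q = [74 0; 0 76]
y = z − H·x̄ = [7]
S = H·P̄·Hᵀ + R = [154]
K = P̄·Hᵀ·S⁻¹ = [-37/77; -38/77]
x' = x̄ + K·y = [-4/11, -5/11]
P' = (I − K·H)·P̄ = [2960/77 -2812/77; -2812/77 2964/77]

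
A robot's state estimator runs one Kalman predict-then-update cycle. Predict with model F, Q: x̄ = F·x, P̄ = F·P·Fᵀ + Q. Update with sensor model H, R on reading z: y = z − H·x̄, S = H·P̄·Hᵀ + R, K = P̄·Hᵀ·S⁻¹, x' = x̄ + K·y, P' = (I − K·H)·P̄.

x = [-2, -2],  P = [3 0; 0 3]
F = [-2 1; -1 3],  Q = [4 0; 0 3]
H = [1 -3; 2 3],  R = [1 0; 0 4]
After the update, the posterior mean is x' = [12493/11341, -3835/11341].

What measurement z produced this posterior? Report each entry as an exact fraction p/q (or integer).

z = [2, 1]

x̄ = F·x = [2, -4]
P̄ = F·P·Fᵀ + Q = [19 15; 15 33]
S = H·P̄·Hᵀ + R = [227 -304; -304 557]
K = P̄·Hᵀ·S⁻¹ = [10750/34023 10937/34023; -2524/11341 1249/11341]
x' − x̄ = [-10189/11341, 41529/11341] = K·y
y = (KᵀK)⁻¹·Kᵀ·(x' − x̄) = [-12, 9]
z = y + H·x̄ = [-12, 9] + [14, -8] = [2, 1]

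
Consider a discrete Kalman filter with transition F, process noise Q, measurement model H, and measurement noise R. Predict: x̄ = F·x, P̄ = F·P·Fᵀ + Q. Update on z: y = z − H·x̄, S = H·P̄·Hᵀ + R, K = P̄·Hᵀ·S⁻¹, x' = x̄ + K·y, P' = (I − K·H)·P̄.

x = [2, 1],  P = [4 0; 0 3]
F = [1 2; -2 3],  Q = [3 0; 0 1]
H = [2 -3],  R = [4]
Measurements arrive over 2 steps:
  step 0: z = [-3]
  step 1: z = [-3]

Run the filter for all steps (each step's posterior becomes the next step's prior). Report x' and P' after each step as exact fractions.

step 0: x' = [328/89, 303/89], P' = [1675/89 1114/89; 1114/89 780/89]
step 1: x' = [133438/39805, 126929/39805], P' = [457814/39805 280692/39805; 280692/39805 188316/39805]

step 0: x̄ = F·x = [4, -1]
step 0: P̄ = F·P·Fᵀ + Q = [19 10; 10 44]
step 0: y = z − H·x̄ = [-14]
step 0: S = H·P̄·Hᵀ + R = [356]
step 0: K = P̄·Hᵀ·S⁻¹ = [2/89; -28/89]
step 0: x' = x̄ + K·y = [328/89, 303/89]
step 0: P' = (I − K·H)·P̄ = [1675/89 1114/89; 1114/89 780/89]
step 1: x̄ = F·x = [934/89, 253/89]
step 1: P̄ = F·P·Fᵀ + Q = [9518/89 216/89; 216/89 441/89]
step 1: y = z − H·x̄ = [-1376/89]
step 1: S = H·P̄·Hᵀ + R = [39805/89]
step 1: K = P̄·Hᵀ·S⁻¹ = [18388/39805; -891/39805]
step 1: x' = x̄ + K·y = [133438/39805, 126929/39805]
step 1: P' = (I − K·H)·P̄ = [457814/39805 280692/39805; 280692/39805 188316/39805]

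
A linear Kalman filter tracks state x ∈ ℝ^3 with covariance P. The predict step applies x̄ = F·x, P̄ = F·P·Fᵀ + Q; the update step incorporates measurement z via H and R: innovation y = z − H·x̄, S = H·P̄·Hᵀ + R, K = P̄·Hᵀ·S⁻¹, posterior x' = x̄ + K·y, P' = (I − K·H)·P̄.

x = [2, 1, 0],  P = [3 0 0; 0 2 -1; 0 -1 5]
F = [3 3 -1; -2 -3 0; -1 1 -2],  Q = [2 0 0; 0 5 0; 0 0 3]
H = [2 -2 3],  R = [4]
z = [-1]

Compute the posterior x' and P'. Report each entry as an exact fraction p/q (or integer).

x̄ = F·x = [9, -7, -1]
P̄ = F·P·Fᵀ + Q = [58 -39 14; -39 35 -6; 14 -6 32]
y = z − H·x̄ = [-30]
S = H·P̄·Hᵀ + R = [1216]
K = P̄·Hᵀ·S⁻¹ = [59/304; -83/608; 17/152]
x' = x̄ + K·y = [483/152, -883/304, -331/76]
P' = (I − K·H)·P̄ = [927/76 -1031/152 -471/38; -1031/152 3751/304 955/76; -471/38 955/76 319/19]

x' = [483/152, -883/304, -331/76]
P' = [927/76 -1031/152 -471/38; -1031/152 3751/304 955/76; -471/38 955/76 319/19]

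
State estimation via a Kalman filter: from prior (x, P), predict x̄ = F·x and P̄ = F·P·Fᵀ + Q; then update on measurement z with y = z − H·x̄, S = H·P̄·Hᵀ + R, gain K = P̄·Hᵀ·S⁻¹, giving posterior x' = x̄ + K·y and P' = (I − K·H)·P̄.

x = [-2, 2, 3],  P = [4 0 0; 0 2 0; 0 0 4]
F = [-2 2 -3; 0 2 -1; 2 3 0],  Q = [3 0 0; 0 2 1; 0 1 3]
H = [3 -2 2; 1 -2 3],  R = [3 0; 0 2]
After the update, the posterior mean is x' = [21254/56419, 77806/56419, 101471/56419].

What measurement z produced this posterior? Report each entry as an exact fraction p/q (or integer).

x̄ = F·x = [-1, 1, 2]
P̄ = F·P·Fᵀ + Q = [63 20 -4; 20 14 13; -4 13 37]
S = H·P̄·Hᵀ + R = [382 133; 133 194]
K = P̄·Hᵀ·S⁻¹ = [25891/56419 -14551/56419; 7129/56419 4128/56419; -3789/56419 26154/56419]
x' − x̄ = [77673/56419, 21387/56419, -11367/56419] = K·y
y = (KᵀK)⁻¹·Kᵀ·(x' − x̄) = [3, 0]
z = y + H·x̄ = [3, 0] + [-1, 3] = [2, 3]

z = [2, 3]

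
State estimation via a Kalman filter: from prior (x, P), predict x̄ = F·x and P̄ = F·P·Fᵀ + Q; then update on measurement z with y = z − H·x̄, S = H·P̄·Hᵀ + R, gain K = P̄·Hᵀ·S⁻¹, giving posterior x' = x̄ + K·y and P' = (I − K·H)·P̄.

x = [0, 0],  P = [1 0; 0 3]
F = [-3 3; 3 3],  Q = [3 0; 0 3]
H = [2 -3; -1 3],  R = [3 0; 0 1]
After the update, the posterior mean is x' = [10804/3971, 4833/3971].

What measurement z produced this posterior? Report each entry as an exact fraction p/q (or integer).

z = [2, 1]

x̄ = F·x = [0, 0]
P̄ = F·P·Fᵀ + Q = [39 18; 18 39]
S = H·P̄·Hᵀ + R = [294 -267; -267 283]
K = P̄·Hᵀ·S⁻¹ = [3599/3971 3606/3971; 1170/3971 2493/3971]
x' − x̄ = [10804/3971, 4833/3971] = K·y
y = (KᵀK)⁻¹·Kᵀ·(x' − x̄) = [2, 1]
z = y + H·x̄ = [2, 1] + [0, 0] = [2, 1]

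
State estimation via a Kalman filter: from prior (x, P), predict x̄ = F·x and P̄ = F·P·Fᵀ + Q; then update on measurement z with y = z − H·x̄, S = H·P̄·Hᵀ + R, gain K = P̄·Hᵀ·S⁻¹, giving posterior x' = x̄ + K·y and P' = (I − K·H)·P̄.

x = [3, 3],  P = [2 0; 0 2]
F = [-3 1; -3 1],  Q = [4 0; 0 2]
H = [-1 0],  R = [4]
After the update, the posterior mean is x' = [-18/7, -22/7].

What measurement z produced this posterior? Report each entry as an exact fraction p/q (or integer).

z = [2]

x̄ = F·x = [-6, -6]
P̄ = F·P·Fᵀ + Q = [24 20; 20 22]
S = H·P̄·Hᵀ + R = [28]
K = P̄·Hᵀ·S⁻¹ = [-6/7; -5/7]
x' − x̄ = [24/7, 20/7] = K·y
y = (KᵀK)⁻¹·Kᵀ·(x' − x̄) = [-4]
z = y + H·x̄ = [-4] + [6] = [2]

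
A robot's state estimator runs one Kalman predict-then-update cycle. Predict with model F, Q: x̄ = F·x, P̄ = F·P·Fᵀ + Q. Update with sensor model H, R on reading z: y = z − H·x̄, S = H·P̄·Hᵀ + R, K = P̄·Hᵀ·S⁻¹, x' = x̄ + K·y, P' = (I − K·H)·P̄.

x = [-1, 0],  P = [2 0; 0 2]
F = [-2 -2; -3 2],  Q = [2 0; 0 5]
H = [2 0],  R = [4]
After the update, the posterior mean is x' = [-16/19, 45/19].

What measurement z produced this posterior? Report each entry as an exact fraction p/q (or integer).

z = [-2]

x̄ = F·x = [2, 3]
P̄ = F·P·Fᵀ + Q = [18 4; 4 31]
S = H·P̄·Hᵀ + R = [76]
K = P̄·Hᵀ·S⁻¹ = [9/19; 2/19]
x' − x̄ = [-54/19, -12/19] = K·y
y = (KᵀK)⁻¹·Kᵀ·(x' − x̄) = [-6]
z = y + H·x̄ = [-6] + [4] = [-2]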